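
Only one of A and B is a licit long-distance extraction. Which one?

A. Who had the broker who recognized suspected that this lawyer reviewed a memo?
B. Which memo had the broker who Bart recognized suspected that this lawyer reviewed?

In A, the wh-phrase is extracted from inside a complex-NP island (relative clause) (introduced by "who"), which blocks movement.
In B, the extraction path crosses only that-complement boundaries, which are transparent.
So B is grammatical.

B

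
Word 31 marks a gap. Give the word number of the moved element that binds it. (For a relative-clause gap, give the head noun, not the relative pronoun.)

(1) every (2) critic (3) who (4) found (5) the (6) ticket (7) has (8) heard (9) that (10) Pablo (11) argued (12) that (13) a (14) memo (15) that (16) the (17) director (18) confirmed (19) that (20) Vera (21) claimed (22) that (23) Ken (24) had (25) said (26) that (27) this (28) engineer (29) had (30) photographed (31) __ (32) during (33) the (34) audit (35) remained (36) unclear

14

The gap at 31 is the object of "photographed", inside a relative clause.
The relative pronoun is "that" (word 15); it is bound by the head noun immediately before it.
Its filler is the head noun "memo", at word 14.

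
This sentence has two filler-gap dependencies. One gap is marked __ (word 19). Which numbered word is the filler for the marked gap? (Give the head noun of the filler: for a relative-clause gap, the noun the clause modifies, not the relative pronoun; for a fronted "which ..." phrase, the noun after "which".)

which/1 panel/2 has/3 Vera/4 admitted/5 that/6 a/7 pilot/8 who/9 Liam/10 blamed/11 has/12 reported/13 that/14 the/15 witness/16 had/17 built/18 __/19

2

The marked gap is the direct object of "built".
Its filler is the fronted wh-phrase "which panel", at word 2.
(The other dependency links word 8 to a gap after word 11.)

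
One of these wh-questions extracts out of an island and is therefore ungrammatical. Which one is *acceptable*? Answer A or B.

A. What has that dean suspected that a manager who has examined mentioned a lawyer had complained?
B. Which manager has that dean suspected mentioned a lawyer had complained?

In A, the wh-phrase is extracted from inside a complex-NP island (relative clause) (introduced by "who"), which blocks movement.
In B, the extraction path crosses only that-complement boundaries, which are transparent.
So B is grammatical.

B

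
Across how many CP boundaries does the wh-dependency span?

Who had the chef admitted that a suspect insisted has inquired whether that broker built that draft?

"who" is extracted from the subject of "inquired".
Boundaries crossed, outermost first: [that], [Ø] — 2 in total.

2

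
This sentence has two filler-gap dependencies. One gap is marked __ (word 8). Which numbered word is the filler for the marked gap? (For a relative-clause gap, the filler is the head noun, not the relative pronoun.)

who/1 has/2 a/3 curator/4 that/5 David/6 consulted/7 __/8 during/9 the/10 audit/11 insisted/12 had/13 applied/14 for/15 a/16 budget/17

4

The marked gap is inside the relative clause, the direct object of "consulted".
Its filler is the head noun "curator" (via "that"), at word 4.
(The other dependency links word 1 to a gap after word 12.)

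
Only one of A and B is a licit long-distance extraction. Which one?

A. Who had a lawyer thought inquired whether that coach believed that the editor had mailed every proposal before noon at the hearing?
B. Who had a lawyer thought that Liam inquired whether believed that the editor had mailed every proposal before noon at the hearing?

In B, the wh-phrase is extracted from inside a wh-island (introduced by "whether"), which blocks movement.
In A, the extraction path crosses only that-complement boundaries, which are transparent.
So A is grammatical.

A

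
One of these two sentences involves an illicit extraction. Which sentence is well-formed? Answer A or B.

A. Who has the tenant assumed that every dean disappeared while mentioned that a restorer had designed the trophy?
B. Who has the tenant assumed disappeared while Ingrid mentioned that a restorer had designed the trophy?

In A, the wh-phrase is extracted from inside an adjunct island (introduced by "while"), which blocks movement.
In B, the extraction path crosses only that-complement boundaries, which are transparent.
So B is grammatical.

B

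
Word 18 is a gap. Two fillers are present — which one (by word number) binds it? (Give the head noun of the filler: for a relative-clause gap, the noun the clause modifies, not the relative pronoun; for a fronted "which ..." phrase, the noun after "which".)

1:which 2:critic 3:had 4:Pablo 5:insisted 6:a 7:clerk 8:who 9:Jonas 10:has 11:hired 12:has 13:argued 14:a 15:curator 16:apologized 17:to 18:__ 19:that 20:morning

2

The marked gap is the object of the preposition "to" of "apologized".
Its filler is the fronted wh-phrase "which critic", at word 2.
(The other dependency links word 7 to a gap after word 11.)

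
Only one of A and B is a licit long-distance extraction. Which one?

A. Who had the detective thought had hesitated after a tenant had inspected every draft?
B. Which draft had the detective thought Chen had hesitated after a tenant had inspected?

In B, the wh-phrase is extracted from inside an adjunct island (introduced by "after"), which blocks movement.
In A, the extraction path crosses only that-complement boundaries, which are transparent.
So A is grammatical.

A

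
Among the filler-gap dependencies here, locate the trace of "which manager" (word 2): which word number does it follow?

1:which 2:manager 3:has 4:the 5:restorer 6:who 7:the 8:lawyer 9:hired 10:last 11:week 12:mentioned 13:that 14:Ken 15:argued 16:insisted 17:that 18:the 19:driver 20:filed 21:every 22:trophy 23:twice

The displaced element is "which manager" (word 2).
It is linked across 2 clause boundaries (that → Ø).
It functions as the subject of "insisted", so the gap sits immediately after word 15 ("argued").
Base order: The restorer who the lawyer hired last week has mentioned that Ken argued that which manager insisted that the driver filed every trophy twice.

15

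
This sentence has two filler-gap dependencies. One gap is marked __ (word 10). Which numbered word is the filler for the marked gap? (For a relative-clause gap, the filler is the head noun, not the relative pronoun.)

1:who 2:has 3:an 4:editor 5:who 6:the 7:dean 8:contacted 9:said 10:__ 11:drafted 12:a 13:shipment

1

The marked gap is the subject of "drafted".
Its filler is the fronted wh-phrase "who", at word 1.
(The other dependency links word 4 to a gap after word 8.)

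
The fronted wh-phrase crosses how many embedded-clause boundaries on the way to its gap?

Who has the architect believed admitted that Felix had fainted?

"who" is extracted from the subject of "admitted".
Boundaries crossed, outermost first: [Ø] — 1 in total.

1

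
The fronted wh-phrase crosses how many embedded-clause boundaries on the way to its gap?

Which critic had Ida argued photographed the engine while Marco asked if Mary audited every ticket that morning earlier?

"which critic" is extracted from the subject of "photographed".
Boundaries crossed, outermost first: [Ø] — 1 in total.

1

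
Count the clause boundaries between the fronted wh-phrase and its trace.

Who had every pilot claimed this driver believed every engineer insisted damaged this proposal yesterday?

"who" is extracted from the subject of "damaged".
Boundaries crossed, outermost first: [Ø], [Ø], [Ø] — 3 in total.

3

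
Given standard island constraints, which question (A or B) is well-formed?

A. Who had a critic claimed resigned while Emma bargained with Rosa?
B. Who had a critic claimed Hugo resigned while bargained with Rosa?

A

In B, the wh-phrase is extracted from inside an adjunct island (introduced by "while"), which blocks movement.
In A, the extraction path crosses only that-complement boundaries, which are transparent.
So A is grammatical.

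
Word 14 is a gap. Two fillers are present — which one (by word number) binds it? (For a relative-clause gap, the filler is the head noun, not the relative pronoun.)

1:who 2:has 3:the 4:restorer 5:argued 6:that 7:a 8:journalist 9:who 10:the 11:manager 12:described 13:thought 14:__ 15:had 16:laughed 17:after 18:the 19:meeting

The marked gap is the subject of "laughed".
Its filler is the fronted wh-phrase "who", at word 1.
(The other dependency links word 8 to a gap after word 12.)

1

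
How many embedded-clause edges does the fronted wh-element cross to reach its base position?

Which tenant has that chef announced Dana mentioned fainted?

2

"which tenant" is extracted from the subject of "fainted".
Boundaries crossed, outermost first: [Ø], [Ø] — 2 in total.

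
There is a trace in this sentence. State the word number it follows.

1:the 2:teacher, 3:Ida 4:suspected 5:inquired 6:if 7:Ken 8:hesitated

4

The displaced element is "the teacher" (word 2).
It is linked across 1 clause boundary (Ø).
It functions as the subject of "inquired", so the gap sits immediately after word 4 ("suspected").
Base order: Ida suspected the teacher inquired if Ken hesitated.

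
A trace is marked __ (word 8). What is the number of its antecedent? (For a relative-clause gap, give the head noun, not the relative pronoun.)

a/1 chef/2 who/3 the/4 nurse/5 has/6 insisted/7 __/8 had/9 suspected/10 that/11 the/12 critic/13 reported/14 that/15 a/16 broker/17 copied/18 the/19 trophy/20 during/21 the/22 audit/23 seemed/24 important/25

The gap at 8 is the subject of "suspected", inside a relative clause.
The relative pronoun is "who" (word 3); it is bound by the head noun immediately before it.
Its filler is the head noun "chef", at word 2.

2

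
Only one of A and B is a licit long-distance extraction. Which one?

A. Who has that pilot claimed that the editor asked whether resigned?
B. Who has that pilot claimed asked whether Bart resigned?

In A, the wh-phrase is extracted from inside a wh-island (introduced by "whether"), which blocks movement.
In B, the extraction path crosses only that-complement boundaries, which are transparent.
So B is grammatical.

B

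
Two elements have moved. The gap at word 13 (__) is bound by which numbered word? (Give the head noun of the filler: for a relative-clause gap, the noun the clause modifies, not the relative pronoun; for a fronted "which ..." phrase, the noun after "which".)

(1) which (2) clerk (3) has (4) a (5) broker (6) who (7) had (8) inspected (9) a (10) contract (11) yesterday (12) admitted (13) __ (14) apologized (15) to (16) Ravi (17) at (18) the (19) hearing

2

The marked gap is the subject of "apologized".
Its filler is the fronted wh-phrase "which clerk", at word 2.
(The other dependency links word 5 to a gap after word 6.)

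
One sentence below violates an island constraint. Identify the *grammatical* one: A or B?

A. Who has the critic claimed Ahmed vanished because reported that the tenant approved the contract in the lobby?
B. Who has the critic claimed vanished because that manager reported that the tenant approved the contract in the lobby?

B

In A, the wh-phrase is extracted from inside an adjunct island (introduced by "because"), which blocks movement.
In B, the extraction path crosses only that-complement boundaries, which are transparent.
So B is grammatical.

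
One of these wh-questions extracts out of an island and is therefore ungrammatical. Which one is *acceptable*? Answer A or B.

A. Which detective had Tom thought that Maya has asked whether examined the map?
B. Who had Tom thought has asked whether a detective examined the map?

B

In A, the wh-phrase is extracted from inside a wh-island (introduced by "whether"), which blocks movement.
In B, the extraction path crosses only that-complement boundaries, which are transparent.
So B is grammatical.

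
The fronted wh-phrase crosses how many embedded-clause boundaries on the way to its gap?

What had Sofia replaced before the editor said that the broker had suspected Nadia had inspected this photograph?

0

"what" originates inside the matrix clause — no clause boundary is crossed.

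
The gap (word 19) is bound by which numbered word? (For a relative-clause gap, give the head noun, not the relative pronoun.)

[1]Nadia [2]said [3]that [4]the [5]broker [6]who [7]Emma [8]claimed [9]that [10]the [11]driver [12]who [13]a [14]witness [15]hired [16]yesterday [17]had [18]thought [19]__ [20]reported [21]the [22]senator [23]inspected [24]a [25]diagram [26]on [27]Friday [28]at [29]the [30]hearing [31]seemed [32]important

5

The gap at 19 is the subject of "reported", inside a relative clause.
The relative pronoun is "who" (word 6); it is bound by the head noun immediately before it.
Its filler is the head noun "broker", at word 5.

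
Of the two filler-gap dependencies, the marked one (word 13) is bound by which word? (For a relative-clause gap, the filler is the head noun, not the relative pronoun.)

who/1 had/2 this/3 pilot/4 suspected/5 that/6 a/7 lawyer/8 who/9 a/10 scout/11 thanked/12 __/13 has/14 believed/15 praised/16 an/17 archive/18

8

The marked gap is inside the relative clause, the direct object of "thanked".
Its filler is the head noun "lawyer" (via "who"), at word 8.
(The other dependency links word 1 to a gap after word 15.)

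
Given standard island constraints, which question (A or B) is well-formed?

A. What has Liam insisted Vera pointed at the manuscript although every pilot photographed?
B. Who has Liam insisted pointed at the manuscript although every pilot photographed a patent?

In A, the wh-phrase is extracted from inside an adjunct island (introduced by "although"), which blocks movement.
In B, the extraction path crosses only that-complement boundaries, which are transparent.
So B is grammatical.

B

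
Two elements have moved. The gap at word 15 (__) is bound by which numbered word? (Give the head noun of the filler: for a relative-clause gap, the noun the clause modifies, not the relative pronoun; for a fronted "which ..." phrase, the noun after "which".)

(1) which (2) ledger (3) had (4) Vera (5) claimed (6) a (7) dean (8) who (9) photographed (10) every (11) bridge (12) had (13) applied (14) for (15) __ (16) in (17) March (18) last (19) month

2

The marked gap is the object of the preposition "for" of "applied".
Its filler is the fronted wh-phrase "which ledger", at word 2.
(The other dependency links word 7 to a gap after word 8.)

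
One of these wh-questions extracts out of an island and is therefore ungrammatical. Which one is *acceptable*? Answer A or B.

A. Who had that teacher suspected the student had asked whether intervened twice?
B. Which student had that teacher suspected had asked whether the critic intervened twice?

B

In A, the wh-phrase is extracted from inside a wh-island (introduced by "whether"), which blocks movement.
In B, the extraction path crosses only that-complement boundaries, which are transparent.
So B is grammatical.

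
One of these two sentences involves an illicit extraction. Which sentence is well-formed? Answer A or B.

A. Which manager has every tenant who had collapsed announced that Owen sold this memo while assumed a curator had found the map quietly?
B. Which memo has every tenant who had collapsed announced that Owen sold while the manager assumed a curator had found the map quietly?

B

In A, the wh-phrase is extracted from inside an adjunct island (introduced by "while"), which blocks movement.
In B, the extraction path crosses only that-complement boundaries, which are transparent.
So B is grammatical.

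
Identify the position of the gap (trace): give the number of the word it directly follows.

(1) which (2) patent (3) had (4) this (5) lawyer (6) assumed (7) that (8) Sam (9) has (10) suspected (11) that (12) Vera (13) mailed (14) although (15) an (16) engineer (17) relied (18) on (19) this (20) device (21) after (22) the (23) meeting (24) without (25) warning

13

The displaced element is "which patent" (word 2).
It is linked across 2 clause boundaries (that → that).
It functions as the direct object of "mailed", so the gap sits immediately after word 13 ("mailed").
Base order: This lawyer had assumed that Sam has suspected that Vera mailed which patent although an engineer relied on this device after the meeting without warning.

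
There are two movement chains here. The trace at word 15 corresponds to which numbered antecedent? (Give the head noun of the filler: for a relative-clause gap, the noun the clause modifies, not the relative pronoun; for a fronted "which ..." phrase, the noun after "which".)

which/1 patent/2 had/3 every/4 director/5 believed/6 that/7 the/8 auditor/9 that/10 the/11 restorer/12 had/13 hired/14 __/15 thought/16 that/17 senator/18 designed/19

9

The marked gap is inside the relative clause, the direct object of "hired".
Its filler is the head noun "auditor" (via "that"), at word 9.
(The other dependency links word 2 to a gap after word 19.)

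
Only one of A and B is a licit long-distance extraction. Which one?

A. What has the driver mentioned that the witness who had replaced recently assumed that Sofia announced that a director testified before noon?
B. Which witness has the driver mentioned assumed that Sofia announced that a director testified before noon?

In A, the wh-phrase is extracted from inside a complex-NP island (relative clause) (introduced by "who"), which blocks movement.
In B, the extraction path crosses only that-complement boundaries, which are transparent.
So B is grammatical.

B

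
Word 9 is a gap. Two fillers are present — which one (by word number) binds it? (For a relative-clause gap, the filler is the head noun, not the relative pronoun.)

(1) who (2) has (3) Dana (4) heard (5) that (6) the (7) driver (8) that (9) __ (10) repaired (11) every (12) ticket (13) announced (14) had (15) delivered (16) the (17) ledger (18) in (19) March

7

The marked gap is inside the relative clause, the subject of "repaired".
Its filler is the head noun "driver" (via "that"), at word 7.
(The other dependency links word 1 to a gap after word 13.)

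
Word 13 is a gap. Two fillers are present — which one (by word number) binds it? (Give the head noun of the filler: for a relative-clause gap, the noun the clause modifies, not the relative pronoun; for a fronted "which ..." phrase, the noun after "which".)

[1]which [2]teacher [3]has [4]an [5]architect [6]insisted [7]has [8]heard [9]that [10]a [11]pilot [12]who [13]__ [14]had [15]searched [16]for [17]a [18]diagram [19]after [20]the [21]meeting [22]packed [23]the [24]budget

11

The marked gap is inside the relative clause, the subject of "searched".
Its filler is the head noun "pilot" (via "who"), at word 11.
(The other dependency links word 2 to a gap after word 6.)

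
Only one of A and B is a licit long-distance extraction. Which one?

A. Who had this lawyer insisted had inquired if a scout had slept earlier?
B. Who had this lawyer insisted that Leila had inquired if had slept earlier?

A

In B, the wh-phrase is extracted from inside a wh-island (introduced by "if"), which blocks movement.
In A, the extraction path crosses only that-complement boundaries, which are transparent.
So A is grammatical.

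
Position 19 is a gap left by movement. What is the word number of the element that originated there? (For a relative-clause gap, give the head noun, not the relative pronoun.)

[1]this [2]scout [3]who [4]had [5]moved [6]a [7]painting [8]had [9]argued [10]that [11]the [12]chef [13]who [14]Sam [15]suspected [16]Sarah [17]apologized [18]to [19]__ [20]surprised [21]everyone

The gap at 19 is the prepositional object of "apologized", inside a relative clause.
The relative pronoun is "who" (word 13); it is bound by the head noun immediately before it.
Its filler is the head noun "chef", at word 12.

12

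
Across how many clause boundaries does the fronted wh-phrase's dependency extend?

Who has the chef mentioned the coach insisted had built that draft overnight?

"who" is extracted from the subject of "built".
Boundaries crossed, outermost first: [Ø], [Ø] — 2 in total.

2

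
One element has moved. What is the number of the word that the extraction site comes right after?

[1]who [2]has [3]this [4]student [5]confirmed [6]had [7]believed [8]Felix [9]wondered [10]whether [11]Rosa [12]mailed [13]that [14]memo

The displaced element is "who" (word 1).
It is linked across 1 clause boundary (Ø).
It functions as the subject of "believed", so the gap sits immediately after word 5 ("confirmed").
Base order: This student has confirmed that who had believed Felix wondered whether Rosa mailed that memo.

5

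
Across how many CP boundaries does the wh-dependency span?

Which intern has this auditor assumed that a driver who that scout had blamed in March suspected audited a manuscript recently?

2

"which intern" is extracted from the subject of "audited".
Boundaries crossed, outermost first: [that], [Ø] — 2 in total.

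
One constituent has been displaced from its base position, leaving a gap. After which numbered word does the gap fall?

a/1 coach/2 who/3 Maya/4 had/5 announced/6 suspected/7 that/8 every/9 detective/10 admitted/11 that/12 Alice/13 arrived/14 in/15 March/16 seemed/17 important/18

6

The displaced element is "a coach" (word 2).
It is linked across 1 clause boundary (Ø).
It functions as the subject of "suspected", so the gap sits immediately after word 6 ("announced").
Base order: Maya had announced a coach suspected that every detective admitted that Alice arrived in March.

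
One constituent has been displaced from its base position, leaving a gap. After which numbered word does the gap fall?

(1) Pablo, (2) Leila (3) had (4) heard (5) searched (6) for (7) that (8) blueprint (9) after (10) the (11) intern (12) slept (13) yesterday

4

The displaced element is "Pablo" (word 1).
It is linked across 1 clause boundary (Ø).
It functions as the subject of "searched", so the gap sits immediately after word 4 ("heard").
Base order: Leila had heard that Pablo searched for that blueprint after the intern slept yesterday.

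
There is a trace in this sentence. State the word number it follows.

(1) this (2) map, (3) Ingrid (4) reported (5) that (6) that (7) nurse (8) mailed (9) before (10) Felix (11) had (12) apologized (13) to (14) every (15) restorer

8

The displaced element is "this map" (word 2).
It is linked across 1 clause boundary (that).
It functions as the direct object of "mailed", so the gap sits immediately after word 8 ("mailed").
Base order: Ingrid reported that that nurse mailed this map before Felix had apologized to every restorer.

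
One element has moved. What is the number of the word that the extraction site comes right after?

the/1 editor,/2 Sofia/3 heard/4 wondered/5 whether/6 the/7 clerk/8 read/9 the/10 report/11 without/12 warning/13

The displaced element is "the editor" (word 2).
It is linked across 1 clause boundary (Ø).
It functions as the subject of "wondered", so the gap sits immediately after word 4 ("heard").
Base order: Sofia heard the editor wondered whether the clerk read the report without warning.

4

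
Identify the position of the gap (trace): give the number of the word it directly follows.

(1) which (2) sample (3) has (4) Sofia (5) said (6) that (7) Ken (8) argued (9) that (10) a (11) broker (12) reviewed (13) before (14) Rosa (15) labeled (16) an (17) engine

12

The displaced element is "which sample" (word 2).
It is linked across 2 clause boundaries (that → that).
It functions as the direct object of "reviewed", so the gap sits immediately after word 12 ("reviewed").
Base order: Sofia has said that Ken argued that a broker reviewed which sample before Rosa labeled an engine.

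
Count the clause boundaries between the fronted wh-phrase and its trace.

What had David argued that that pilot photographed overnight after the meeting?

1

"what" is extracted from the object of "photographed".
Boundaries crossed, outermost first: [that] — 1 in total.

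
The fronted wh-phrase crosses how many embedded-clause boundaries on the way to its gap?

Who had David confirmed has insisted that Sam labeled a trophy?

1

"who" is extracted from the subject of "insisted".
Boundaries crossed, outermost first: [Ø] — 1 in total.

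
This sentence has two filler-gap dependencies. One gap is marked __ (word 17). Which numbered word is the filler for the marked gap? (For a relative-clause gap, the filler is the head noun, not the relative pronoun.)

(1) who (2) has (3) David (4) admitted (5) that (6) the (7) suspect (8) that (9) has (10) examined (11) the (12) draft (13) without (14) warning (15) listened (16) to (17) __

The marked gap is the object of the preposition "to" of "listened".
Its filler is the fronted wh-phrase "who", at word 1.
(The other dependency links word 7 to a gap after word 8.)

1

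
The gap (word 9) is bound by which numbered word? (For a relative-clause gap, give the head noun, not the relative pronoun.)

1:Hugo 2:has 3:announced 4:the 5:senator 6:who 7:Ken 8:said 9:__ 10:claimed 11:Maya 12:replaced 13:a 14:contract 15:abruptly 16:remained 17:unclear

The gap at 9 is the subject of "claimed", inside a relative clause.
The relative pronoun is "who" (word 6); it is bound by the head noun immediately before it.
Its filler is the head noun "senator", at word 5.

5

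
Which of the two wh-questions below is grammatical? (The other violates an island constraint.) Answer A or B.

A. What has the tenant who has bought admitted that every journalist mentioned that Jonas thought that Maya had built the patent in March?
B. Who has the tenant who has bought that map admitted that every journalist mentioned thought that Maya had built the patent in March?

B

In A, the wh-phrase is extracted from inside a complex-NP island (relative clause) (introduced by "who"), which blocks movement.
In B, the extraction path crosses only that-complement boundaries, which are transparent.
So B is grammatical.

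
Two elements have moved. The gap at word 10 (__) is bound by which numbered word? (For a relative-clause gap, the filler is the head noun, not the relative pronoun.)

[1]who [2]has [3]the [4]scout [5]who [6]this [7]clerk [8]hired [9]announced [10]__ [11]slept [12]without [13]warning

1

The marked gap is the subject of "slept".
Its filler is the fronted wh-phrase "who", at word 1.
(The other dependency links word 4 to a gap after word 8.)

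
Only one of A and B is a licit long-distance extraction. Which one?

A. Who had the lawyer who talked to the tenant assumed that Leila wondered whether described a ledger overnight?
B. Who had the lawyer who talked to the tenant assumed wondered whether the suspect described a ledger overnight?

B

In A, the wh-phrase is extracted from inside a wh-island (introduced by "whether"), which blocks movement.
In B, the extraction path crosses only that-complement boundaries, which are transparent.
So B is grammatical.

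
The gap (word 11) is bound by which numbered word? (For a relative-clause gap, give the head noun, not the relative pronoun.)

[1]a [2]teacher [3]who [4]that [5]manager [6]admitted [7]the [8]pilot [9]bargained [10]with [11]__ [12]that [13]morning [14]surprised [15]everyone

The gap at 11 is the prepositional object of "bargained", inside a relative clause.
The relative pronoun is "who" (word 3); it is bound by the head noun immediately before it.
Its filler is the head noun "teacher", at word 2.

2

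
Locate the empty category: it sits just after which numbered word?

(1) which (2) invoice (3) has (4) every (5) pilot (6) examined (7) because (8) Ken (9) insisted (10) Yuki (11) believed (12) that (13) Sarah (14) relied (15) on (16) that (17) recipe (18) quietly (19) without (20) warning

The displaced element is "which invoice" (word 2).
It functions as the direct object of "examined", so the gap sits immediately after word 6 ("examined").
Base order: Every pilot has examined which invoice because Ken insisted Yuki believed that Sarah relied on that recipe quietly without warning.

6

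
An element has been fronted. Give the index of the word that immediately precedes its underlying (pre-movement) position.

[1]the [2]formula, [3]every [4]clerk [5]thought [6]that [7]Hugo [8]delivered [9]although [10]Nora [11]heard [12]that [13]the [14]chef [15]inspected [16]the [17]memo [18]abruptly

8

The displaced element is "the formula" (word 2).
It is linked across 1 clause boundary (that).
It functions as the direct object of "delivered", so the gap sits immediately after word 8 ("delivered").
Base order: Every clerk thought that Hugo delivered the formula although Nora heard that the chef inspected the memo abruptly.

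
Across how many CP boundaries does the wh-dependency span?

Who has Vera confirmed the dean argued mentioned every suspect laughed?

2

"who" is extracted from the subject of "mentioned".
Boundaries crossed, outermost first: [Ø], [Ø] — 2 in total.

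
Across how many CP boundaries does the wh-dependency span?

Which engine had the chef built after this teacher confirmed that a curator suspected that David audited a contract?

0

"which engine" originates inside the matrix clause — no clause boundary is crossed.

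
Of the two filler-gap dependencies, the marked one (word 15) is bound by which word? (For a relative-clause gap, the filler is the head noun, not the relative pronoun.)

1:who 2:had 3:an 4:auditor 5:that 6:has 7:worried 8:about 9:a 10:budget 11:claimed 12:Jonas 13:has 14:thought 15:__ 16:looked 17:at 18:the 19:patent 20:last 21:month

1

The marked gap is the subject of "looked".
Its filler is the fronted wh-phrase "who", at word 1.
(The other dependency links word 4 to a gap after word 5.)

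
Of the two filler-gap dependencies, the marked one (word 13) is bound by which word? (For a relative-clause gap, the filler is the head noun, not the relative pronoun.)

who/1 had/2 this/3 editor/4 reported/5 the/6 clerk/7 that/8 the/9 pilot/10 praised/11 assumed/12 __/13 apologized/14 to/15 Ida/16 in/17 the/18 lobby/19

1

The marked gap is the subject of "apologized".
Its filler is the fronted wh-phrase "who", at word 1.
(The other dependency links word 7 to a gap after word 11.)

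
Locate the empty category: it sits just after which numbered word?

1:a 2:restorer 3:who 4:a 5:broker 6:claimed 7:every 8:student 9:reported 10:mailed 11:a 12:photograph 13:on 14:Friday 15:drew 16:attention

The displaced element is "a restorer" (word 2).
It is linked across 2 clause boundaries (Ø → Ø).
It functions as the subject of "mailed", so the gap sits immediately after word 9 ("reported").
Base order: A broker claimed every student reported that a restorer mailed a photograph on Friday.

9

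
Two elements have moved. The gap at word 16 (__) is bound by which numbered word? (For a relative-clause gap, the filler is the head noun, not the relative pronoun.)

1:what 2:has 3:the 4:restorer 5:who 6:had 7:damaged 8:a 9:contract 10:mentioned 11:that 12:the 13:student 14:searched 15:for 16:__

The marked gap is the object of the preposition "for" of "searched".
Its filler is the fronted wh-phrase "what", at word 1.
(The other dependency links word 4 to a gap after word 5.)

1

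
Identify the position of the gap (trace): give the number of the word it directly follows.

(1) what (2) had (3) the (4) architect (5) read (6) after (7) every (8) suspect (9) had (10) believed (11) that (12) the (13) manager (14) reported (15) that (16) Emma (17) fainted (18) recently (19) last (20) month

The displaced element is "what" (word 1).
It functions as the direct object of "read", so the gap sits immediately after word 5 ("read").
Base order: The architect had read what after every suspect had believed that the manager reported that Emma fainted recently last month.

5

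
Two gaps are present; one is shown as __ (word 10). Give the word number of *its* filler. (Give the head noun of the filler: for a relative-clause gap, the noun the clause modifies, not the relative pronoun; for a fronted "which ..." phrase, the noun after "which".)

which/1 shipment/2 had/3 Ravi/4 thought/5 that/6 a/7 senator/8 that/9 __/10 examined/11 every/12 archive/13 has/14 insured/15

8

The marked gap is inside the relative clause, the subject of "examined".
Its filler is the head noun "senator" (via "that"), at word 8.
(The other dependency links word 2 to a gap after word 15.)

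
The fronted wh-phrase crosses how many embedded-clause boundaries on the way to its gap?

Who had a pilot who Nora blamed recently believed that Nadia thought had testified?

"who" is extracted from the subject of "testified".
Boundaries crossed, outermost first: [that], [Ø] — 2 in total.

2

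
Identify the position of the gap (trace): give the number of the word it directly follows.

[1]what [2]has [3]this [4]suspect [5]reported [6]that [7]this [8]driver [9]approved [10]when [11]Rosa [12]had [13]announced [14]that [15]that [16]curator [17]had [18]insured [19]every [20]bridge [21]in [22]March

9

The displaced element is "what" (word 1).
It is linked across 1 clause boundary (that).
It functions as the direct object of "approved", so the gap sits immediately after word 9 ("approved").
Base order: This suspect has reported that this driver approved what when Rosa had announced that that curator had insured every bridge in March.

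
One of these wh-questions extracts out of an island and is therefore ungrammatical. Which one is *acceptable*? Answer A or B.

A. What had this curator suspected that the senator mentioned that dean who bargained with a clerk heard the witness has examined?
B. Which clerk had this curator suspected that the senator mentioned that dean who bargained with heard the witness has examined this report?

A

In B, the wh-phrase is extracted from inside a complex-NP island (relative clause) (introduced by "who"), which blocks movement.
In A, the extraction path crosses only that-complement boundaries, which are transparent.
So A is grammatical.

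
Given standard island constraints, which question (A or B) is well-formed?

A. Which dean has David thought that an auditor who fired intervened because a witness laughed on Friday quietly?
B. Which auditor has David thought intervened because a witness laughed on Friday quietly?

B

In A, the wh-phrase is extracted from inside a complex-NP island (relative clause) (introduced by "who"), which blocks movement.
In B, the extraction path crosses only that-complement boundaries, which are transparent.
So B is grammatical.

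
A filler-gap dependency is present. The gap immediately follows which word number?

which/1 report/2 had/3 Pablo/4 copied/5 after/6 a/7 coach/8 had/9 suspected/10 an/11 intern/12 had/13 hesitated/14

5

The displaced element is "which report" (word 2).
It functions as the direct object of "copied", so the gap sits immediately after word 5 ("copied").
Base order: Pablo had copied which report after a coach had suspected an intern had hesitated.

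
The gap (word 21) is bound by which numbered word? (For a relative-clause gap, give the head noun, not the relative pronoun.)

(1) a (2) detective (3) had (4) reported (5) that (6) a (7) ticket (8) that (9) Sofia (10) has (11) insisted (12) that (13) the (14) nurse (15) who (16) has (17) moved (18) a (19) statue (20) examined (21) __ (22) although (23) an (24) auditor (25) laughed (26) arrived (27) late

The gap at 21 is the object of "examined", inside a relative clause.
The relative pronoun is "that" (word 8); it is bound by the head noun immediately before it.
Its filler is the head noun "ticket", at word 7.

7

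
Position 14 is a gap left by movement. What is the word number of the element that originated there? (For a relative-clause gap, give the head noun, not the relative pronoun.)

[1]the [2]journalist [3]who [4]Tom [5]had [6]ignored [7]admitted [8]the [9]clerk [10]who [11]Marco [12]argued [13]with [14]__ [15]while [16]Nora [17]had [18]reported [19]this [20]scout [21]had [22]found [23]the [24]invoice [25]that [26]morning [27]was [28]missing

9

The gap at 14 is the prepositional object of "argued", inside a relative clause.
The relative pronoun is "who" (word 10); it is bound by the head noun immediately before it.
Its filler is the head noun "clerk", at word 9.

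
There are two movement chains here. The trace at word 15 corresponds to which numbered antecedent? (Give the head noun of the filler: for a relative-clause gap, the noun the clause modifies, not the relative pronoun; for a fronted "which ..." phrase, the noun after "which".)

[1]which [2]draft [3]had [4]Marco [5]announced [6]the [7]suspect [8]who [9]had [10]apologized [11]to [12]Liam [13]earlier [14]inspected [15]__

The marked gap is the direct object of "inspected".
Its filler is the fronted wh-phrase "which draft", at word 2.
(The other dependency links word 7 to a gap after word 8.)

2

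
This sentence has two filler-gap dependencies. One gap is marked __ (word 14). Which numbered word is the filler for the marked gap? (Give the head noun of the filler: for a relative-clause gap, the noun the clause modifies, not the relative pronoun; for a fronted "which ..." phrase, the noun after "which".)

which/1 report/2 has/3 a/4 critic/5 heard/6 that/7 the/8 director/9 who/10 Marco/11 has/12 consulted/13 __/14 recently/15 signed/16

The marked gap is inside the relative clause, the direct object of "consulted".
Its filler is the head noun "director" (via "who"), at word 9.
(The other dependency links word 2 to a gap after word 16.)

9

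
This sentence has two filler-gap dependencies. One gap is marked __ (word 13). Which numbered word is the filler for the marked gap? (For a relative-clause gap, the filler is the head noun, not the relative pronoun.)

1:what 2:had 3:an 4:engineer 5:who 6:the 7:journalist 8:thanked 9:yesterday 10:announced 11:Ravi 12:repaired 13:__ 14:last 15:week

1

The marked gap is the direct object of "repaired".
Its filler is the fronted wh-phrase "what", at word 1.
(The other dependency links word 4 to a gap after word 8.)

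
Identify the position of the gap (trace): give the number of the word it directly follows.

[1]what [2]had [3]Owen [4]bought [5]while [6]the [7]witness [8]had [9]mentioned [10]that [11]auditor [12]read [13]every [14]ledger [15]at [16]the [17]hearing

The displaced element is "what" (word 1).
It functions as the direct object of "bought", so the gap sits immediately after word 4 ("bought").
Base order: Owen had bought what while the witness had mentioned that auditor read every ledger at the hearing.

4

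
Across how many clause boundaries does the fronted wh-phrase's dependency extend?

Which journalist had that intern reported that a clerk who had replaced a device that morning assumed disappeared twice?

2

"which journalist" is extracted from the subject of "disappeared".
Boundaries crossed, outermost first: [that], [Ø] — 2 in total.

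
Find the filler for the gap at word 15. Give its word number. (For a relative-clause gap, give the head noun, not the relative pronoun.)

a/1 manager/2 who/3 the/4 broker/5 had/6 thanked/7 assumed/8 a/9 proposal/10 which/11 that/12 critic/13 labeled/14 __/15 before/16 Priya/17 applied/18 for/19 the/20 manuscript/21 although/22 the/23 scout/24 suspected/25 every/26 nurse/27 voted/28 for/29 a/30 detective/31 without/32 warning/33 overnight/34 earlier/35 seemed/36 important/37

The gap at 15 is the object of "labeled", inside a relative clause.
The relative pronoun is "which" (word 11); it is bound by the head noun immediately before it.
Its filler is the head noun "proposal", at word 10.

10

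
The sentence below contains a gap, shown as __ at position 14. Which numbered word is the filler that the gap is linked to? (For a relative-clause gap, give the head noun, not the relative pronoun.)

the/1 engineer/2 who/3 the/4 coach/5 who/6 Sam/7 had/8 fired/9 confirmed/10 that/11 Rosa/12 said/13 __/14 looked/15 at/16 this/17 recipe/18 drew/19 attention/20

2

The gap at 14 is the subject of "looked", inside a relative clause.
The relative pronoun is "who" (word 3); it is bound by the head noun immediately before it.
Its filler is the head noun "engineer", at word 2.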